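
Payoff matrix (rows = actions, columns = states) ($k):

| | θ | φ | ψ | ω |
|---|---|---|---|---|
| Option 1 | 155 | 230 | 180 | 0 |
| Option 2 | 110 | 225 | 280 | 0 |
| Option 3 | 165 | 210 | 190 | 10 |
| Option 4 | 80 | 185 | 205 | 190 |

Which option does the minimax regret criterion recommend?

Column bests: θ=165, φ=230, ψ=280, ω=190.
Option 1 regrets: 10, 0, 100, 190 → max 190
Option 2 regrets: 55, 5, 0, 190 → max 190
Option 3 regrets: 0, 20, 90, 180 → max 180
Option 4 regrets: 85, 45, 75, 0 → max 85
Smallest max regret = 85 → Option 4.

Option 4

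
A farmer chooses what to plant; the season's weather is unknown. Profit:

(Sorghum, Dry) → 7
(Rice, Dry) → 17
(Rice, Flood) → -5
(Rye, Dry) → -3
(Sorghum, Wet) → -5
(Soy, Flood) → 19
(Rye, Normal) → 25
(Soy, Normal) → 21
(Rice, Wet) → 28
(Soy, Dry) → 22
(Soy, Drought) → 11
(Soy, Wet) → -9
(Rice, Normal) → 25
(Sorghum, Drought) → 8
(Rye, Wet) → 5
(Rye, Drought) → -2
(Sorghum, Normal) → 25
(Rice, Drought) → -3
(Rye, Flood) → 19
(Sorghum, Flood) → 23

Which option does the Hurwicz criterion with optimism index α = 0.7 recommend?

Rice: 0.7·28 + 0.3·(-5) = 18.1
Soy: 0.7·22 + 0.3·(-9) = 12.7
Sorghum: 0.7·25 + 0.3·(-5) = 16
Rye: 0.7·25 + 0.3·(-3) = 16.6
Highest Hurwicz score = 18.1 → Rice.

Rice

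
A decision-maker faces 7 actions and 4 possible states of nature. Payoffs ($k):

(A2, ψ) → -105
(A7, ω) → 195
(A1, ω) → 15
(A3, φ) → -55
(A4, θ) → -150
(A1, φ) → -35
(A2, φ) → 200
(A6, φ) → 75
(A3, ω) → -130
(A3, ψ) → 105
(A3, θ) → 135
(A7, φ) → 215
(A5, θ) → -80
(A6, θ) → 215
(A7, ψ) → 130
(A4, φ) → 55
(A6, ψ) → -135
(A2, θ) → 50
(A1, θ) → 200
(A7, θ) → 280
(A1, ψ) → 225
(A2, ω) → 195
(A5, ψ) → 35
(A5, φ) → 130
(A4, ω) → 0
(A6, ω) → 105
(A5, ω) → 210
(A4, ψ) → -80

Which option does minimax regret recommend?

A7

Column bests: θ=280, φ=215, ψ=225, ω=210.
A1 regrets: 80, 250, 0, 195 → max 250
A2 regrets: 230, 15, 330, 15 → max 330
A3 regrets: 145, 270, 120, 340 → max 340
A4 regrets: 430, 160, 305, 210 → max 430
A5 regrets: 360, 85, 190, 0 → max 360
A6 regrets: 65, 140, 360, 105 → max 360
A7 regrets: 0, 0, 95, 15 → max 95
Smallest max regret = 95 → A7.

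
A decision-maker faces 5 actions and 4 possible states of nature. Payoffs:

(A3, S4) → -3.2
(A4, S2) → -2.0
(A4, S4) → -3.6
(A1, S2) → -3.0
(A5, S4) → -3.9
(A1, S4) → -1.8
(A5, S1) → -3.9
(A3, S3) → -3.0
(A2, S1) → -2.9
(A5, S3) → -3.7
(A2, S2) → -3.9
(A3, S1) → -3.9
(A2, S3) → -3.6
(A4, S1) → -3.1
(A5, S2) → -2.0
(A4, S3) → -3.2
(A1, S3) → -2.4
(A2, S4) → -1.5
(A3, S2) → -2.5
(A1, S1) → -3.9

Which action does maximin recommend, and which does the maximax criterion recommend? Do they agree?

Row minima: A1=-3.9, A2=-3.9, A3=-3.9, A4=-3.6, A5=-3.9
Best worst-case = -3.6 → A4.
Row maxima: A1=-1.8, A2=-1.5, A3=-2.5, A4=-2.0, A5=-2.0
Best best-case = -1.5 → A2.

maximin → A4; maximax → A2 (disagree)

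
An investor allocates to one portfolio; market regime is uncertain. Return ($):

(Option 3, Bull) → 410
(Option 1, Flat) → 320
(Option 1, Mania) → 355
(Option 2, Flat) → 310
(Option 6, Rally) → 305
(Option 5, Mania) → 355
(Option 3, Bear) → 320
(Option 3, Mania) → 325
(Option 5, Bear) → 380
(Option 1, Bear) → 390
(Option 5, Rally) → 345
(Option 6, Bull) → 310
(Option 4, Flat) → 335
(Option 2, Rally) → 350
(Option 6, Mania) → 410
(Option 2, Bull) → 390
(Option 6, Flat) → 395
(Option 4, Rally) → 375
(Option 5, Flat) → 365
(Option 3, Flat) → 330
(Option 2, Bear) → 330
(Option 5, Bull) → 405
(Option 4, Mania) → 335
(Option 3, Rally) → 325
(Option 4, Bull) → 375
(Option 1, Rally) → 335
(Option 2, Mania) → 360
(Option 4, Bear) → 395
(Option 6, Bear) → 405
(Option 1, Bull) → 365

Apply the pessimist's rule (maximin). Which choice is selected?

Row minima: Option 1=320, Option 2=310, Option 3=320, Option 4=335, Option 5=345, Option 6=305
Best worst-case = 345 → Option 5.

Option 5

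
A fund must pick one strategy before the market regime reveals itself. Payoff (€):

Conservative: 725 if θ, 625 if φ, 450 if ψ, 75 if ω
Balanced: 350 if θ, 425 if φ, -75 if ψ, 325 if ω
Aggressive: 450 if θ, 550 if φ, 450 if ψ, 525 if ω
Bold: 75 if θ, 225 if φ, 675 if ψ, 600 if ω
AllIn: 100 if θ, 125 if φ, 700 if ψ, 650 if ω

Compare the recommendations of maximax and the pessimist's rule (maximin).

maximax → Conservative; maximin → Aggressive (disagree)

Row maxima: Conservative=725, Balanced=425, Aggressive=550, Bold=675, AllIn=700
Best best-case = 725 → Conservative.
Row minima: Conservative=75, Balanced=-75, Aggressive=450, Bold=75, AllIn=100
Best worst-case = 450 → Aggressive.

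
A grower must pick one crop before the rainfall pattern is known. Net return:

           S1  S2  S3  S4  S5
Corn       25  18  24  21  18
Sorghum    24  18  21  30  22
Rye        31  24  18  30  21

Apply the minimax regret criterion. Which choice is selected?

Rye

Column bests: S1=31, S2=24, S3=24, S4=30, S5=22.
Corn regrets: 6, 6, 0, 9, 4 → max 9
Sorghum regrets: 7, 6, 3, 0, 0 → max 7
Rye regrets: 0, 0, 6, 0, 1 → max 6
Smallest max regret = 6 → Rye.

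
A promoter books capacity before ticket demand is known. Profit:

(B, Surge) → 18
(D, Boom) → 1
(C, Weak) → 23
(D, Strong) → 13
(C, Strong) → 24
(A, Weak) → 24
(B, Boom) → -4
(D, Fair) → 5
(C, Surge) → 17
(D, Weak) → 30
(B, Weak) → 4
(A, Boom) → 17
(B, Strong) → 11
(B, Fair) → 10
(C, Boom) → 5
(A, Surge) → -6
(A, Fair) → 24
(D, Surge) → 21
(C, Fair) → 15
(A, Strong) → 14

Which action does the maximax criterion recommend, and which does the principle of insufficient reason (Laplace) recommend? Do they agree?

Row maxima: A=24, B=18, C=24, D=30
Best best-case = 30 → D.
Row averages: A=14.6, B=7.8, C=16.8, D=14
Highest average = 16.8 → C.

maximax → D; laplace → C (disagree)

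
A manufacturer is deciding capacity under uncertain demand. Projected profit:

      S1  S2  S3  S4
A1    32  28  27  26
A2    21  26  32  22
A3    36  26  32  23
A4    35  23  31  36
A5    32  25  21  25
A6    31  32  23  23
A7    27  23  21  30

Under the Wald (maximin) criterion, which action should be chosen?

A1

Row minima: A1=26, A2=21, A3=23, A4=23, A5=21, A6=23, A7=21
Best worst-case = 26 → A1.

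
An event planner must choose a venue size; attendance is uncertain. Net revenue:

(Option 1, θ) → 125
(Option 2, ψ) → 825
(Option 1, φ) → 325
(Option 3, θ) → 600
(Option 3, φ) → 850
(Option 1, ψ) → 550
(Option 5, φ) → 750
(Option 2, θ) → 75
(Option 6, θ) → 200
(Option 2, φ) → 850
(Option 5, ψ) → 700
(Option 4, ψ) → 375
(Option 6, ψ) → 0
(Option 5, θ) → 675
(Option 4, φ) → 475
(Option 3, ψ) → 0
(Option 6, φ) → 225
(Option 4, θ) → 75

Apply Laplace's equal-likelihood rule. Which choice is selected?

Option 5

Row averages: Option 1=1000/3, Option 2=1750/3, Option 3=1450/3, Option 4=925/3, Option 5=2125/3, Option 6=425/3
Highest average = 2125/3 → Option 5.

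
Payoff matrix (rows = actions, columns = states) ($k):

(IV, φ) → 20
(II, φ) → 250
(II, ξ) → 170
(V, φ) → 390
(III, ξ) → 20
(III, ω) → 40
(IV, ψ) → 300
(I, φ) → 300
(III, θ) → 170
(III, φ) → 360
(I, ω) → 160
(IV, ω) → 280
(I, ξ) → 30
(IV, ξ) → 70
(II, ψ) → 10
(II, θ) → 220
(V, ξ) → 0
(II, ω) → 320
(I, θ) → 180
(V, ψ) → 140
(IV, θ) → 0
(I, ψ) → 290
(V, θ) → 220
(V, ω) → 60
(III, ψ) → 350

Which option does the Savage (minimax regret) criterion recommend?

Column bests: θ=220, φ=390, ψ=350, ω=320, ξ=170.
I regrets: 40, 90, 60, 160, 140 → max 160
II regrets: 0, 140, 340, 0, 0 → max 340
III regrets: 50, 30, 0, 280, 150 → max 280
IV regrets: 220, 370, 50, 40, 100 → max 370
V regrets: 0, 0, 210, 260, 170 → max 260
Smallest max regret = 160 → I.

I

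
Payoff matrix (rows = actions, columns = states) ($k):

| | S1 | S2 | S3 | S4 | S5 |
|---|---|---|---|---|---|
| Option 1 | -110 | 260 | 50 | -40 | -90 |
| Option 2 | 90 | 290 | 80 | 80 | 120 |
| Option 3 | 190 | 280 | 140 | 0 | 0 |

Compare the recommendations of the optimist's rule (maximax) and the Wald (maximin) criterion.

Row maxima: Option 1=260, Option 2=290, Option 3=280
Best best-case = 290 → Option 2.
Row minima: Option 1=-110, Option 2=80, Option 3=0
Best worst-case = 80 → Option 2.

maximax → Option 2; maximin → Option 2 (agree)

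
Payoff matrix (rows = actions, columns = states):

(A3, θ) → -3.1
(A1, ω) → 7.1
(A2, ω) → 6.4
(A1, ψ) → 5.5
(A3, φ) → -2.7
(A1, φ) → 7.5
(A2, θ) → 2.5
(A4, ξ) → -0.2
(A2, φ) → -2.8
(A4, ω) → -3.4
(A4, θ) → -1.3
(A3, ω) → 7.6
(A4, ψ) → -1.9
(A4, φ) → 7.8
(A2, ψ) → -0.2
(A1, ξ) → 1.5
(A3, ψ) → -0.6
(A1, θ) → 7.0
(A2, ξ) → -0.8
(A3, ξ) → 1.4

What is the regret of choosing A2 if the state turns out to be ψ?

5.7

Best payoff under ψ is 5.5.
Regret = 5.5 − (-0.2) = 5.7.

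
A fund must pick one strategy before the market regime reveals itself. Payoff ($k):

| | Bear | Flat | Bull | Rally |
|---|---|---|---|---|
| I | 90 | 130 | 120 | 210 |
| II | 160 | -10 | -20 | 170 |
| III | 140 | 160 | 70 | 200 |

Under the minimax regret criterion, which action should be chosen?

Column bests: Bear=160, Flat=160, Bull=120, Rally=210.
I regrets: 70, 30, 0, 0 → max 70
II regrets: 0, 170, 140, 40 → max 170
III regrets: 20, 0, 50, 10 → max 50
Smallest max regret = 50 → III.

III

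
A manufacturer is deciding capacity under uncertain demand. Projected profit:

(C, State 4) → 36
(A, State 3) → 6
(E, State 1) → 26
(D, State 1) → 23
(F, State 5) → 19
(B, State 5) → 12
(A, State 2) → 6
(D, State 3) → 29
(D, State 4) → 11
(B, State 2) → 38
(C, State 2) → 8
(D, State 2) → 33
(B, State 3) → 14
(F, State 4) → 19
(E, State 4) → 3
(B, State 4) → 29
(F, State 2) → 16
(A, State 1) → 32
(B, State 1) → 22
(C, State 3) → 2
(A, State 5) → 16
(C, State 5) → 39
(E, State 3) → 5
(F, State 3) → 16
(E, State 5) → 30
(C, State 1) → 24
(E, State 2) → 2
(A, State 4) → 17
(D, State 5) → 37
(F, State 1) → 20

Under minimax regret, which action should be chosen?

Column bests: State 1=32, State 2=38, State 3=29, State 4=36, State 5=39.
A regrets: 0, 32, 23, 19, 23 → max 32
B regrets: 10, 0, 15, 7, 27 → max 27
C regrets: 8, 30, 27, 0, 0 → max 30
D regrets: 9, 5, 0, 25, 2 → max 25
E regrets: 6, 36, 24, 33, 9 → max 36
F regrets: 12, 22, 13, 17, 20 → max 22
Smallest max regret = 22 → F.

F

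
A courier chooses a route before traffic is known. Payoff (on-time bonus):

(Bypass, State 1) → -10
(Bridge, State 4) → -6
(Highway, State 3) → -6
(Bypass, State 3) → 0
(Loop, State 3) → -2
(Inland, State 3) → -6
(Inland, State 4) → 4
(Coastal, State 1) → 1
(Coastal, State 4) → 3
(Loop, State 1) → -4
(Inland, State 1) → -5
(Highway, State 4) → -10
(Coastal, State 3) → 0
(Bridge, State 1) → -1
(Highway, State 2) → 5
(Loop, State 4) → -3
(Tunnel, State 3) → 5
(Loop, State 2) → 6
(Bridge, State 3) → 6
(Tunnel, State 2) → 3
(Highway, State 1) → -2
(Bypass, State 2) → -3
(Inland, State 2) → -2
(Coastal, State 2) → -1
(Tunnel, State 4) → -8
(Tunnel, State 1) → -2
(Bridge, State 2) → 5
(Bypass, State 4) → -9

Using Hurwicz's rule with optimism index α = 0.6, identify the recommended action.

Loop

Highway: 0.6·5 + 0.4·(-10) = -1
Bypass: 0.6·0 + 0.4·(-10) = -4
Bridge: 0.6·6 + 0.4·(-6) = 1.2
Loop: 0.6·6 + 0.4·(-4) = 2
Inland: 0.6·4 + 0.4·(-6) = 0
Tunnel: 0.6·5 + 0.4·(-8) = -0.2
Coastal: 0.6·3 + 0.4·(-1) = 1.4
Highest Hurwicz score = 2 → Loop.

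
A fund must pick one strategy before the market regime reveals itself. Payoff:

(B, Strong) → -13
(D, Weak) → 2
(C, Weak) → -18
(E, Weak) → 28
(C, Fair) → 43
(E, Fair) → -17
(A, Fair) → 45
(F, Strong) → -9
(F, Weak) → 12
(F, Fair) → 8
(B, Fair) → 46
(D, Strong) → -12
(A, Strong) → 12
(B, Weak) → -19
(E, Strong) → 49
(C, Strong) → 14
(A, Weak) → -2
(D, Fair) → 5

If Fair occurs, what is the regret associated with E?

Best payoff under Fair is 46.
Regret = 46 − (-17) = 63.

63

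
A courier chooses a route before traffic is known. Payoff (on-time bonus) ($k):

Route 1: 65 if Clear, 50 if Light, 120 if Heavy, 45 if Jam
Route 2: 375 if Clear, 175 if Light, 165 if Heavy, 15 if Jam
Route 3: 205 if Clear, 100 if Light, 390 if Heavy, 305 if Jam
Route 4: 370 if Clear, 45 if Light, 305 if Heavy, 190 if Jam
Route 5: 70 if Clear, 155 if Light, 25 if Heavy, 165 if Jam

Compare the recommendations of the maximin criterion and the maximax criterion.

maximin → Route 3; maximax → Route 3 (agree)

Row minima: Route 1=45, Route 2=15, Route 3=100, Route 4=45, Route 5=25
Best worst-case = 100 → Route 3.
Row maxima: Route 1=120, Route 2=375, Route 3=390, Route 4=370, Route 5=165
Best best-case = 390 → Route 3.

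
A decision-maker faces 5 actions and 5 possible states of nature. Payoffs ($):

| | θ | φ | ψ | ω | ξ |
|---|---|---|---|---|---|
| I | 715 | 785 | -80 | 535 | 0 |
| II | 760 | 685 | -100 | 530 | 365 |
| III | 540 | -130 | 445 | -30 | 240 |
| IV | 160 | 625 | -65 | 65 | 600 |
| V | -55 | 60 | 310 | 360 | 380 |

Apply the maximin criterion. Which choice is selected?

V

Row minima: I=-80, II=-100, III=-130, IV=-65, V=-55
Best worst-case = -55 → V.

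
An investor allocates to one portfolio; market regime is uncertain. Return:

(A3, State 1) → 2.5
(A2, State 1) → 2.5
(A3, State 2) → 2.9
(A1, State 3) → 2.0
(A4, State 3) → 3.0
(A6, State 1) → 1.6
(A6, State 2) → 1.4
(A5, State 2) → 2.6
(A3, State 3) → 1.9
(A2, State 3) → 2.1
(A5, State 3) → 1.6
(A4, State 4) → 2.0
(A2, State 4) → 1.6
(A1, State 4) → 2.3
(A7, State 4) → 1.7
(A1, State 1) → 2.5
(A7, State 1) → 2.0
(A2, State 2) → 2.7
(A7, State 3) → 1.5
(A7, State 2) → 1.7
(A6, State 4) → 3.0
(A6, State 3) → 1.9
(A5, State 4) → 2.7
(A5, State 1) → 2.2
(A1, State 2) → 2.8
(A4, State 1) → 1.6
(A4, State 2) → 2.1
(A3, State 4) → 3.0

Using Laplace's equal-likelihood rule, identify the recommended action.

A3

Row averages: A1=2.4, A2=2.225, A3=2.575, A4=2.175, A5=2.275, A6=1.975, A7=1.725
Highest average = 2.575 → A3.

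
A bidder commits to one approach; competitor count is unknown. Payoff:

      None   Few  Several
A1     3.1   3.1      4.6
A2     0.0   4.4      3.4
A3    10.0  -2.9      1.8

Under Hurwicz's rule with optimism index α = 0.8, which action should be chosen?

A3

A1: 0.8·4.6 + 0.2·3.1 = 4.3
A2: 0.8·4.4 + 0.2·0.0 = 3.52
A3: 0.8·10.0 + 0.2·(-2.9) = 7.42
Highest Hurwicz score = 7.42 → A3.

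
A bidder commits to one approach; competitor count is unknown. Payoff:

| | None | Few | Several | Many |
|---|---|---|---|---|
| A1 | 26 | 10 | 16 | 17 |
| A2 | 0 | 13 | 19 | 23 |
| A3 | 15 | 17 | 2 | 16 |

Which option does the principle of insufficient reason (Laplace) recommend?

Row averages: A1=17.25, A2=13.75, A3=12.5
Highest average = 17.25 → A1.

A1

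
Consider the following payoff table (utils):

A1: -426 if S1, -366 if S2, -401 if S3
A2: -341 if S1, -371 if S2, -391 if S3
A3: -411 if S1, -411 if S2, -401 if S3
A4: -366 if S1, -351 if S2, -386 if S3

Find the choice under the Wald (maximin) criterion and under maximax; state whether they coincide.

Row minima: A1=-426, A2=-391, A3=-411, A4=-386
Best worst-case = -386 → A4.
Row maxima: A1=-366, A2=-341, A3=-401, A4=-351
Best best-case = -341 → A2.

maximin → A4; maximax → A2 (disagree)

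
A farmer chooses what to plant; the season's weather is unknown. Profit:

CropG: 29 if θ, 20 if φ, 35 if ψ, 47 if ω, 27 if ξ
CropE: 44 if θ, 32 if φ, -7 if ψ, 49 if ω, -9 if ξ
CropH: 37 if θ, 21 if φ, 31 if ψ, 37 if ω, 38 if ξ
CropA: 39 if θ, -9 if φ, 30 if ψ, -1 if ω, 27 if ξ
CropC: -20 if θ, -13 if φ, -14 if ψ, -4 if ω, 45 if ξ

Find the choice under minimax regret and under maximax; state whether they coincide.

Column bests: θ=44, φ=32, ψ=35, ω=49, ξ=45.
CropG regrets: 15, 12, 0, 2, 18 → max 18
CropE regrets: 0, 0, 42, 0, 54 → max 54
CropH regrets: 7, 11, 4, 12, 7 → max 12
CropA regrets: 5, 41, 5, 50, 18 → max 50
CropC regrets: 64, 45, 49, 53, 0 → max 64
Smallest max regret = 12 → CropH.
Row maxima: CropG=47, CropE=49, CropH=38, CropA=39, CropC=45
Best best-case = 49 → CropE.

minimax regret → CropH; maximax → CropE (disagree)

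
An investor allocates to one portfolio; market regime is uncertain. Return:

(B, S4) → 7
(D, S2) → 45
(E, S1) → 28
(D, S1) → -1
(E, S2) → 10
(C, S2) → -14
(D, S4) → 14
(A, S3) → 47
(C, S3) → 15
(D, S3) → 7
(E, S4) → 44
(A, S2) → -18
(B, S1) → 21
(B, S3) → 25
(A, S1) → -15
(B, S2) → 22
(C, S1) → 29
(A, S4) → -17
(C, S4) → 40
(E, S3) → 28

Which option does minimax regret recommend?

E

Column bests: S1=29, S2=45, S3=47, S4=44.
A regrets: 44, 63, 0, 61 → max 63
B regrets: 8, 23, 22, 37 → max 37
C regrets: 0, 59, 32, 4 → max 59
D regrets: 30, 0, 40, 30 → max 40
E regrets: 1, 35, 19, 0 → max 35
Smallest max regret = 35 → E.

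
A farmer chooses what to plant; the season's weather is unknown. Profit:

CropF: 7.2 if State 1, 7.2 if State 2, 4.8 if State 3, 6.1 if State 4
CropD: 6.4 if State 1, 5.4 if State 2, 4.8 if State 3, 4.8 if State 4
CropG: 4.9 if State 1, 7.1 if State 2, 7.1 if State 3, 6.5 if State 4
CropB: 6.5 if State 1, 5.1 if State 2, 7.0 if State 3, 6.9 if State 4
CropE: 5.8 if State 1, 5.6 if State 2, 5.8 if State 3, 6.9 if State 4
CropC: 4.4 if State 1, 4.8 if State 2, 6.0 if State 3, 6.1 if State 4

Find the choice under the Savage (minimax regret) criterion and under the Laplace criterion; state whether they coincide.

Column bests: State 1=7.2, State 2=7.2, State 3=7.1, State 4=6.9.
CropF regrets: 0.0, 0.0, 2.3, 0.8 → max 2.3
CropD regrets: 0.8, 1.8, 2.3, 2.1 → max 2.3
CropG regrets: 2.3, 0.1, 0.0, 0.4 → max 2.3
CropB regrets: 0.7, 2.1, 0.1, 0.0 → max 2.1
CropE regrets: 1.4, 1.6, 1.3, 0.0 → max 1.6
CropC regrets: 2.8, 2.4, 1.1, 0.8 → max 2.8
Smallest max regret = 1.6 → CropE.
Row averages: CropF=6.325, CropD=5.35, CropG=6.4, CropB=6.375, CropE=6.025, CropC=5.325
Highest average = 6.4 → CropG.

minimax regret → CropE; laplace → CropG (disagree)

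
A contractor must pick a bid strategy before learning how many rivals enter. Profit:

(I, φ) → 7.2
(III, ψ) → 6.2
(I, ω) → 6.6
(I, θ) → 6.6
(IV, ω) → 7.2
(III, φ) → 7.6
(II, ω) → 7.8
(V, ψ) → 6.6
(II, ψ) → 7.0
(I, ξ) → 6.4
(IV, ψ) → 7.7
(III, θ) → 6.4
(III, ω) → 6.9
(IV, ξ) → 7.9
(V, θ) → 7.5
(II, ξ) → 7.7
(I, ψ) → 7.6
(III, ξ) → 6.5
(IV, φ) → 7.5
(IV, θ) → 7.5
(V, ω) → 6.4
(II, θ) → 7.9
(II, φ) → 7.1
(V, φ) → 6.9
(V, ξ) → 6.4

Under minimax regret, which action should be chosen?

Column bests: θ=7.9, φ=7.6, ψ=7.7, ω=7.8, ξ=7.9.
I regrets: 1.3, 0.4, 0.1, 1.2, 1.5 → max 1.5
II regrets: 0.0, 0.5, 0.7, 0.0, 0.2 → max 0.7
III regrets: 1.5, 0.0, 1.5, 0.9, 1.4 → max 1.5
IV regrets: 0.4, 0.1, 0.0, 0.6, 0.0 → max 0.6
V regrets: 0.4, 0.7, 1.1, 1.4, 1.5 → max 1.5
Smallest max regret = 0.6 → IV.

IV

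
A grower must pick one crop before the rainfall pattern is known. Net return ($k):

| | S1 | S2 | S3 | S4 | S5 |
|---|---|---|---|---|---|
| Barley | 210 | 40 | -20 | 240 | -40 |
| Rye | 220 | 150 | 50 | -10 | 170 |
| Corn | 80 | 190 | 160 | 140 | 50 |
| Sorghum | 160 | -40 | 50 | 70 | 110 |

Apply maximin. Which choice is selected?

Corn

Row minima: Barley=-40, Rye=-10, Corn=50, Sorghum=-40
Best worst-case = 50 → Corn.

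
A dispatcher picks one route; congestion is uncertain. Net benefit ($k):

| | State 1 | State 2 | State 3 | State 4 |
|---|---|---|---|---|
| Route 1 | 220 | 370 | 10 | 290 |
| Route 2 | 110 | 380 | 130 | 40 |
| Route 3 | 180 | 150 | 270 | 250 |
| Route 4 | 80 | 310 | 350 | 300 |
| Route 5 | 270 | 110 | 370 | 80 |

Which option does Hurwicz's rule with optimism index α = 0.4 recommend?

Route 3

Route 1: 0.4·370 + 0.6·10 = 154
Route 2: 0.4·380 + 0.6·40 = 176
Route 3: 0.4·270 + 0.6·150 = 198
Route 4: 0.4·350 + 0.6·80 = 188
Route 5: 0.4·370 + 0.6·80 = 196
Highest Hurwicz score = 198 → Route 3.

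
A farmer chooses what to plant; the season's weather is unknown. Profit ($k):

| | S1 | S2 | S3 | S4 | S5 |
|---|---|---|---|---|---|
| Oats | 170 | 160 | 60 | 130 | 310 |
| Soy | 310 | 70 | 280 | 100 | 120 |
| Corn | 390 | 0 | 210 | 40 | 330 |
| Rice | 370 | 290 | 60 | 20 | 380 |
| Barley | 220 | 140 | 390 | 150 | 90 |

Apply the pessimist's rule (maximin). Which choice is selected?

Row minima: Oats=60, Soy=70, Corn=0, Rice=20, Barley=90
Best worst-case = 90 → Barley.

Barley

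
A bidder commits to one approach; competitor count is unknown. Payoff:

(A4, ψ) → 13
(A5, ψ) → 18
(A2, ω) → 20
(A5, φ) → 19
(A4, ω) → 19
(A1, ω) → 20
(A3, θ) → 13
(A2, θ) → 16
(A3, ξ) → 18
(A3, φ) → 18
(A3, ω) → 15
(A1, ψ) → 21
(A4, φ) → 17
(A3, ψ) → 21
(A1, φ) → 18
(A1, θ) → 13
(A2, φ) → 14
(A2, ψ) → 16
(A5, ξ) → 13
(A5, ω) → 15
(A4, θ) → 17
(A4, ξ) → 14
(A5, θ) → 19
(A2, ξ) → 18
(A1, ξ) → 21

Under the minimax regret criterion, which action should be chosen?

A2

Column bests: θ=19, φ=19, ψ=21, ω=20, ξ=21.
A1 regrets: 6, 1, 0, 0, 0 → max 6
A2 regrets: 3, 5, 5, 0, 3 → max 5
A3 regrets: 6, 1, 0, 5, 3 → max 6
A4 regrets: 2, 2, 8, 1, 7 → max 8
A5 regrets: 0, 0, 3, 5, 8 → max 8
Smallest max regret = 5 → A2.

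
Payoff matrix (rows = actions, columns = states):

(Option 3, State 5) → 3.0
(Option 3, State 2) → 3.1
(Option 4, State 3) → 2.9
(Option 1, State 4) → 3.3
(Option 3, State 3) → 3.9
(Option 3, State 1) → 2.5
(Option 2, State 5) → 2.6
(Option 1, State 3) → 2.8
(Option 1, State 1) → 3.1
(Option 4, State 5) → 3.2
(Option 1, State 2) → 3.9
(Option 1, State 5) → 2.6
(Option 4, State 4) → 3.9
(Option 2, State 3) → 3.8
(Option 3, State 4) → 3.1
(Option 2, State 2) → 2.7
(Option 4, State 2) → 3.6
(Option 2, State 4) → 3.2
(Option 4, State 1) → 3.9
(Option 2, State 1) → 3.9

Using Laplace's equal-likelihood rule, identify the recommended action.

Row averages: Option 1=3.14, Option 2=3.24, Option 3=3.12, Option 4=3.5
Highest average = 3.5 → Option 4.

Option 4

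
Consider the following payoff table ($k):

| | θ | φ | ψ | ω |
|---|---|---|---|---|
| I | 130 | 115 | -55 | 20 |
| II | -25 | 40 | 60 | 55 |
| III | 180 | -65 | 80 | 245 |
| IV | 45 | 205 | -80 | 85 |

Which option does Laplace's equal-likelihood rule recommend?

Row averages: I=52.5, II=32.5, III=110, IV=63.75
Highest average = 110 → III.

III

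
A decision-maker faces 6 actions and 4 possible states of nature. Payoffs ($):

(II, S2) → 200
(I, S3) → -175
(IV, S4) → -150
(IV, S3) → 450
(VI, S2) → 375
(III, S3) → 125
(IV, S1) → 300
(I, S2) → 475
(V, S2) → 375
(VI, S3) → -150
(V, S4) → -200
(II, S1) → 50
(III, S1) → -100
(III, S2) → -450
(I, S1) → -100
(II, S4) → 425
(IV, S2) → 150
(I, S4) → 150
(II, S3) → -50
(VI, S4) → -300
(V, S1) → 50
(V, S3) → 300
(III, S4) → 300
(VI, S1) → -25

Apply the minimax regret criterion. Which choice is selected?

Column bests: S1=300, S2=475, S3=450, S4=425.
I regrets: 400, 0, 625, 275 → max 625
II regrets: 250, 275, 500, 0 → max 500
III regrets: 400, 925, 325, 125 → max 925
IV regrets: 0, 325, 0, 575 → max 575
V regrets: 250, 100, 150, 625 → max 625
VI regrets: 325, 100, 600, 725 → max 725
Smallest max regret = 500 → II.

II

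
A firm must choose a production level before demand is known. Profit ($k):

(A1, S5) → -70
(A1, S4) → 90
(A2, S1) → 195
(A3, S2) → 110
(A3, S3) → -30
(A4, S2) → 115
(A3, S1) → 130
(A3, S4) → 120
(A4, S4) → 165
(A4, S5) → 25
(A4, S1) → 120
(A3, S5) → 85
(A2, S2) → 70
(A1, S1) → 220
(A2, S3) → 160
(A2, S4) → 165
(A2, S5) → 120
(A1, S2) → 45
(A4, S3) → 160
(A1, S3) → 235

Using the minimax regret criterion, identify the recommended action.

Column bests: S1=220, S2=115, S3=235, S4=165, S5=120.
A1 regrets: 0, 70, 0, 75, 190 → max 190
A2 regrets: 25, 45, 75, 0, 0 → max 75
A3 regrets: 90, 5, 265, 45, 35 → max 265
A4 regrets: 100, 0, 75, 0, 95 → max 100
Smallest max regret = 75 → A2.

A2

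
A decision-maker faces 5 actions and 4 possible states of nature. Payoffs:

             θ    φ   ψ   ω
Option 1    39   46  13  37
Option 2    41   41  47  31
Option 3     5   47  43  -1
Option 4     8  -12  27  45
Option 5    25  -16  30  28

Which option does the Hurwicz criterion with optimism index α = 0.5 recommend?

Option 2

Option 1: 0.5·46 + 0.5·13 = 29.5
Option 2: 0.5·47 + 0.5·31 = 39
Option 3: 0.5·47 + 0.5·(-1) = 23
Option 4: 0.5·45 + 0.5·(-12) = 16.5
Option 5: 0.5·30 + 0.5·(-16) = 7
Highest Hurwicz score = 39 → Option 2.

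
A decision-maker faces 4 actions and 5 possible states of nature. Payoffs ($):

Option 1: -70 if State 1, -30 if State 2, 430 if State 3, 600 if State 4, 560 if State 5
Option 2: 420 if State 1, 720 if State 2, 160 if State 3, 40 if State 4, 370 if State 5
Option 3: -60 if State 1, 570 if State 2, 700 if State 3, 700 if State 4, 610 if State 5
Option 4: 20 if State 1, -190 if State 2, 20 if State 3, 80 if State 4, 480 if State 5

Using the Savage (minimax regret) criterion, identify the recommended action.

Option 3

Column bests: State 1=420, State 2=720, State 3=700, State 4=700, State 5=610.
Option 1 regrets: 490, 750, 270, 100, 50 → max 750
Option 2 regrets: 0, 0, 540, 660, 240 → max 660
Option 3 regrets: 480, 150, 0, 0, 0 → max 480
Option 4 regrets: 400, 910, 680, 620, 130 → max 910
Smallest max regret = 480 → Option 3.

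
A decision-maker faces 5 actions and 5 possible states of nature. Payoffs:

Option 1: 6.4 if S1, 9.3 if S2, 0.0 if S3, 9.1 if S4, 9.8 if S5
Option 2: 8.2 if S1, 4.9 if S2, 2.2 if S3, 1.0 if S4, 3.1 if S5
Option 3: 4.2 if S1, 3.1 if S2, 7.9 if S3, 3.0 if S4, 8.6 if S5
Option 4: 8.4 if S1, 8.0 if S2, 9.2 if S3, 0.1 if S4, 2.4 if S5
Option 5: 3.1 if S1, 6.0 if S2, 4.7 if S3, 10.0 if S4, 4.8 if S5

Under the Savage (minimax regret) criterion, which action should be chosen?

Column bests: S1=8.4, S2=9.3, S3=9.2, S4=10.0, S5=9.8.
Option 1 regrets: 2.0, 0.0, 9.2, 0.9, 0.0 → max 9.2
Option 2 regrets: 0.2, 4.4, 7.0, 9.0, 6.7 → max 9.0
Option 3 regrets: 4.2, 6.2, 1.3, 7.0, 1.2 → max 7.0
Option 4 regrets: 0.0, 1.3, 0.0, 9.9, 7.4 → max 9.9
Option 5 regrets: 5.3, 3.3, 4.5, 0.0, 5.0 → max 5.3
Smallest max regret = 5.3 → Option 5.

Option 5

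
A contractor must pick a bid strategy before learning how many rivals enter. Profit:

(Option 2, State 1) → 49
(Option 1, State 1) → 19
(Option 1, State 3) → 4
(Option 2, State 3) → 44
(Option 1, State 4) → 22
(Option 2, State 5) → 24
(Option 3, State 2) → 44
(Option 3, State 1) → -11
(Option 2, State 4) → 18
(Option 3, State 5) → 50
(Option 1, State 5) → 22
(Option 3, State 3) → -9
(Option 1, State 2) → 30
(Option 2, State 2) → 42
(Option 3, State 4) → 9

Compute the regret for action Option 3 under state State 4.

Best payoff under State 4 is 22.
Regret = 22 − 9 = 13.

13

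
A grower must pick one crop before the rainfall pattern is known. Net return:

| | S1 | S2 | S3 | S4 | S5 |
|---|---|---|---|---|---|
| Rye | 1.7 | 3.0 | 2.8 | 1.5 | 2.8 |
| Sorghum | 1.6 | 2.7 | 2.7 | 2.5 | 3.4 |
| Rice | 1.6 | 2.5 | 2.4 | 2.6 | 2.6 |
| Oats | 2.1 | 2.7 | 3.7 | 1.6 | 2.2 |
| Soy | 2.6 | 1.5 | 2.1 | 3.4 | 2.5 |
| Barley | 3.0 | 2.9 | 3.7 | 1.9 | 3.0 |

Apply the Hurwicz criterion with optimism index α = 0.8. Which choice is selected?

Rye: 0.8·3.0 + 0.2·1.5 = 2.7
Sorghum: 0.8·3.4 + 0.2·1.6 = 3.04
Rice: 0.8·2.6 + 0.2·1.6 = 2.4
Oats: 0.8·3.7 + 0.2·1.6 = 3.28
Soy: 0.8·3.4 + 0.2·1.5 = 3.02
Barley: 0.8·3.7 + 0.2·1.9 = 3.34
Highest Hurwicz score = 3.34 → Barley.

Barley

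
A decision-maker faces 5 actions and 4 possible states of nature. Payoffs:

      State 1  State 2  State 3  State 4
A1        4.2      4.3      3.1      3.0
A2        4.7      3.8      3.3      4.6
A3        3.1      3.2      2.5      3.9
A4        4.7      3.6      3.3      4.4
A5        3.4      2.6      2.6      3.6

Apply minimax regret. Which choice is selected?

Column bests: State 1=4.7, State 2=4.3, State 3=3.3, State 4=4.6.
A1 regrets: 0.5, 0.0, 0.2, 1.6 → max 1.6
A2 regrets: 0.0, 0.5, 0.0, 0.0 → max 0.5
A3 regrets: 1.6, 1.1, 0.8, 0.7 → max 1.6
A4 regrets: 0.0, 0.7, 0.0, 0.2 → max 0.7
A5 regrets: 1.3, 1.7, 0.7, 1.0 → max 1.7
Smallest max regret = 0.5 → A2.

A2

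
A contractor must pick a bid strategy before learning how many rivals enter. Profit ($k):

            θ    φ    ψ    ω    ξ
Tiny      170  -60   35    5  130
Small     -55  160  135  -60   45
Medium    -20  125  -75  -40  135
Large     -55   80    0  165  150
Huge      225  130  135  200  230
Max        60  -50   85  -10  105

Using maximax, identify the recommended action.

Huge

Row maxima: Tiny=170, Small=160, Medium=135, Large=165, Huge=230, Max=105
Best best-case = 230 → Huge.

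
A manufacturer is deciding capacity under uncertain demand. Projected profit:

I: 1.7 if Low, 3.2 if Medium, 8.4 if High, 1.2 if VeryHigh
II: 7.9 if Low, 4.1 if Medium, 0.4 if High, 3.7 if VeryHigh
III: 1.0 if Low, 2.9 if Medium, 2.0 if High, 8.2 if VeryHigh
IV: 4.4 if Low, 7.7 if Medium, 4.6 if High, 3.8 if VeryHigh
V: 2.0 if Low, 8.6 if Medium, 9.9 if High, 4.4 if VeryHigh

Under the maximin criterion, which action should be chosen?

Row minima: I=1.2, II=0.4, III=1.0, IV=3.8, V=2.0
Best worst-case = 3.8 → IV.

IV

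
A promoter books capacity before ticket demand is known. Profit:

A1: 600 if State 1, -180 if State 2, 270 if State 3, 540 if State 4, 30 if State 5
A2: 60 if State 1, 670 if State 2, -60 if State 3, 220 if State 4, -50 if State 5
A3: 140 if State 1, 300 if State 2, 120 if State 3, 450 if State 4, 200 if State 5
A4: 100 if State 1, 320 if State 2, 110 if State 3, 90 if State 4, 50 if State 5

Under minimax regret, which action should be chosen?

Column bests: State 1=600, State 2=670, State 3=270, State 4=540, State 5=200.
A1 regrets: 0, 850, 0, 0, 170 → max 850
A2 regrets: 540, 0, 330, 320, 250 → max 540
A3 regrets: 460, 370, 150, 90, 0 → max 460
A4 regrets: 500, 350, 160, 450, 150 → max 500
Smallest max regret = 460 → A3.

A3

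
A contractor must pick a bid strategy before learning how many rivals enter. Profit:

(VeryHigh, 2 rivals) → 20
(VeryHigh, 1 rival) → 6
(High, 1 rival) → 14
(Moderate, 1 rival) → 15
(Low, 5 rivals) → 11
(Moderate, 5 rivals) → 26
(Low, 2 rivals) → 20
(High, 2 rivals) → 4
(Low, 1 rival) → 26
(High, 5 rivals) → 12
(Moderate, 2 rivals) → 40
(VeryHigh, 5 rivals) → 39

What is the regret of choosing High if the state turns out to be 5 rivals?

27

Best payoff under 5 rivals is 39.
Regret = 39 − 12 = 27.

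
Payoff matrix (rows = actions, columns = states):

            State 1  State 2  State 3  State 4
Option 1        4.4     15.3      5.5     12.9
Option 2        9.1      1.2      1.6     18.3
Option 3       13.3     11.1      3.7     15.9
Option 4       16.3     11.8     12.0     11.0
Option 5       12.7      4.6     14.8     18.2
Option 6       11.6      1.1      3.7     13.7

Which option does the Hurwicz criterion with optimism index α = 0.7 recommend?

Option 4

Option 1: 0.7·15.3 + 0.3·4.4 = 12.03
Option 2: 0.7·18.3 + 0.3·1.2 = 13.17
Option 3: 0.7·15.9 + 0.3·3.7 = 12.24
Option 4: 0.7·16.3 + 0.3·11.0 = 14.71
Option 5: 0.7·18.2 + 0.3·4.6 = 14.12
Option 6: 0.7·13.7 + 0.3·1.1 = 9.92
Highest Hurwicz score = 14.71 → Option 4.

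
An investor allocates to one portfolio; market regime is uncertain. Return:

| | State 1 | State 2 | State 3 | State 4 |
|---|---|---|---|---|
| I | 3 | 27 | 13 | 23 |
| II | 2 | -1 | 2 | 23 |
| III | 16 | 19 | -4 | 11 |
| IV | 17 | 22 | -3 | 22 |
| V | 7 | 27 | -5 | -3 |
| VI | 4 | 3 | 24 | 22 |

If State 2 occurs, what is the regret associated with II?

28

Best payoff under State 2 is 27.
Regret = 27 − (-1) = 28.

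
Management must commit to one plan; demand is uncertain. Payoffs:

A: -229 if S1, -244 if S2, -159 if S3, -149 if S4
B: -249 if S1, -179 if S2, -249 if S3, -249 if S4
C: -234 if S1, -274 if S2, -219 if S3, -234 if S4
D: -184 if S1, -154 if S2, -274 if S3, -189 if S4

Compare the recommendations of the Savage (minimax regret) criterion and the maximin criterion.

minimax regret → A; maximin → A (agree)

Column bests: S1=-184, S2=-154, S3=-159, S4=-149.
A regrets: 45, 90, 0, 0 → max 90
B regrets: 65, 25, 90, 100 → max 100
C regrets: 50, 120, 60, 85 → max 120
D regrets: 0, 0, 115, 40 → max 115
Smallest max regret = 90 → A.
Row minima: A=-244, B=-249, C=-274, D=-274
Best worst-case = -244 → A.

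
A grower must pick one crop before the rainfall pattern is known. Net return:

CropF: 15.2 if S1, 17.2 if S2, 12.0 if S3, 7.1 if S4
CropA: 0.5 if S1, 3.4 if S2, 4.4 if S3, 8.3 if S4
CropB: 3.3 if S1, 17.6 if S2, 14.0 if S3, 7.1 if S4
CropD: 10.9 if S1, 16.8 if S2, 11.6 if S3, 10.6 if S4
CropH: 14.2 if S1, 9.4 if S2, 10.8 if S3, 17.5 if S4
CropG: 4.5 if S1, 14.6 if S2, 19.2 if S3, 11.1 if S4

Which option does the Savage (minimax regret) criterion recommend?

Column bests: S1=15.2, S2=17.6, S3=19.2, S4=17.5.
CropF regrets: 0.0, 0.4, 7.2, 10.4 → max 10.4
CropA regrets: 14.7, 14.2, 14.8, 9.2 → max 14.8
CropB regrets: 11.9, 0.0, 5.2, 10.4 → max 11.9
CropD regrets: 4.3, 0.8, 7.6, 6.9 → max 7.6
CropH regrets: 1.0, 8.2, 8.4, 0.0 → max 8.4
CropG regrets: 10.7, 3.0, 0.0, 6.4 → max 10.7
Smallest max regret = 7.6 → CropD.

CropD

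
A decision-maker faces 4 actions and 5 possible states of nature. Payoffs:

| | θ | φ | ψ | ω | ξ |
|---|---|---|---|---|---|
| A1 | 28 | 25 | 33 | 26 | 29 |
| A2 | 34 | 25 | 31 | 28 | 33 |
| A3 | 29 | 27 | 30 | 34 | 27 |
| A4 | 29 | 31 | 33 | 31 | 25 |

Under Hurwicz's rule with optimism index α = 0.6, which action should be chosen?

A1: 0.6·33 + 0.4·25 = 29.8
A2: 0.6·34 + 0.4·25 = 30.4
A3: 0.6·34 + 0.4·27 = 31.2
A4: 0.6·33 + 0.4·25 = 29.8
Highest Hurwicz score = 31.2 → A3.

A3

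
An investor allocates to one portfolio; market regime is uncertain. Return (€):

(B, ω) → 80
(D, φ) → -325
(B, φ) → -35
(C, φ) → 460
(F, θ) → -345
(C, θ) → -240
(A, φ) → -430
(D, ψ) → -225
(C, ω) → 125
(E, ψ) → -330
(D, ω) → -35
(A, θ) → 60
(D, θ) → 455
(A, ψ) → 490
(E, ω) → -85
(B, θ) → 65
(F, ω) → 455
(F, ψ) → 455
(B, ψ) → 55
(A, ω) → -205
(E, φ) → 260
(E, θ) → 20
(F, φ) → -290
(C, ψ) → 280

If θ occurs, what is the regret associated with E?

Best payoff under θ is 455.
Regret = 455 − 20 = 435.

435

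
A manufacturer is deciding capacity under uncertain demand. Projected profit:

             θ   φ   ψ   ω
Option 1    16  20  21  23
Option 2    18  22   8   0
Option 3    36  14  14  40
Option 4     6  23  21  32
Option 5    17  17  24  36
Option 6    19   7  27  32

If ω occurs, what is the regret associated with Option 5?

Best payoff under ω is 40.
Regret = 40 − 36 = 4.

4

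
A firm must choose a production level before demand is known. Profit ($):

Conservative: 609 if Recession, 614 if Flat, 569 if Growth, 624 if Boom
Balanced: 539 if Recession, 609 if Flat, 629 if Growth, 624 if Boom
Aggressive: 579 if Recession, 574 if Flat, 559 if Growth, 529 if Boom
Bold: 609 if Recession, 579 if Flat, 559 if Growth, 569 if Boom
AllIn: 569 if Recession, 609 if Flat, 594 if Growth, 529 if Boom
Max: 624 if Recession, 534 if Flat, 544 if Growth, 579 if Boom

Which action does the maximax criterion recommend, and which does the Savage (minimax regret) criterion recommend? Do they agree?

Row maxima: Conservative=624, Balanced=629, Aggressive=579, Bold=609, AllIn=609, Max=624
Best best-case = 629 → Balanced.
Column bests: Recession=624, Flat=614, Growth=629, Boom=624.
Conservative regrets: 15, 0, 60, 0 → max 60
Balanced regrets: 85, 5, 0, 0 → max 85
Aggressive regrets: 45, 40, 70, 95 → max 95
Bold regrets: 15, 35, 70, 55 → max 70
AllIn regrets: 55, 5, 35, 95 → max 95
Max regrets: 0, 80, 85, 45 → max 85
Smallest max regret = 60 → Conservative.

maximax → Balanced; minimax regret → Conservative (disagree)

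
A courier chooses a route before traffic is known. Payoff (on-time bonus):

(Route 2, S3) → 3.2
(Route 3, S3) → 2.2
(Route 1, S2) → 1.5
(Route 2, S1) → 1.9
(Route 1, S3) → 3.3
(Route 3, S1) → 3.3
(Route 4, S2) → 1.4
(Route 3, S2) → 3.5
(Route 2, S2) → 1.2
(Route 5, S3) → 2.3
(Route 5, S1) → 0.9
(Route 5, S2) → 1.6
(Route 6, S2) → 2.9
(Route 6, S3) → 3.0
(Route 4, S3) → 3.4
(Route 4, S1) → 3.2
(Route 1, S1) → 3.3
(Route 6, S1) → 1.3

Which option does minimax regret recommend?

Column bests: S1=3.3, S2=3.5, S3=3.4.
Route 1 regrets: 0.0, 2.0, 0.1 → max 2.0
Route 2 regrets: 1.4, 2.3, 0.2 → max 2.3
Route 3 regrets: 0.0, 0.0, 1.2 → max 1.2
Route 4 regrets: 0.1, 2.1, 0.0 → max 2.1
Route 5 regrets: 2.4, 1.9, 1.1 → max 2.4
Route 6 regrets: 2.0, 0.6, 0.4 → max 2.0
Smallest max regret = 1.2 → Route 3.

Route 3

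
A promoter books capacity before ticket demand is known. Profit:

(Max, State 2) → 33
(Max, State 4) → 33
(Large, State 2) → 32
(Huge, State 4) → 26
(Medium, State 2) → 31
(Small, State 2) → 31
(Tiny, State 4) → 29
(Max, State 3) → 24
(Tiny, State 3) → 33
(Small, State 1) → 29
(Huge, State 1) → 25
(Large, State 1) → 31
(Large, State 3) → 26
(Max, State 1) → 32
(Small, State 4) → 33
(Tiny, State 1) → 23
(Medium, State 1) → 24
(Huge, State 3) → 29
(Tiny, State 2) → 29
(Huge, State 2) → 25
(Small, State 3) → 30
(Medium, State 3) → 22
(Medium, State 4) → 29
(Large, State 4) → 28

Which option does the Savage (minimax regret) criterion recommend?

Column bests: State 1=32, State 2=33, State 3=33, State 4=33.
Tiny regrets: 9, 4, 0, 4 → max 9
Small regrets: 3, 2, 3, 0 → max 3
Medium regrets: 8, 2, 11, 4 → max 11
Large regrets: 1, 1, 7, 5 → max 7
Huge regrets: 7, 8, 4, 7 → max 8
Max regrets: 0, 0, 9, 0 → max 9
Smallest max regret = 3 → Small.

Small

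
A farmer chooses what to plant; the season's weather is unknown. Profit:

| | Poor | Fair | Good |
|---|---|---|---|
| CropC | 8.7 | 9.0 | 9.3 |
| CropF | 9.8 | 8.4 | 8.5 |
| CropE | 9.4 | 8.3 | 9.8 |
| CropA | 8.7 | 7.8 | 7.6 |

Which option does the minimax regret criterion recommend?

CropE

Column bests: Poor=9.8, Fair=9.0, Good=9.8.
CropC regrets: 1.1, 0.0, 0.5 → max 1.1
CropF regrets: 0.0, 0.6, 1.3 → max 1.3
CropE regrets: 0.4, 0.7, 0.0 → max 0.7
CropA regrets: 1.1, 1.2, 2.2 → max 2.2
Smallest max regret = 0.7 → CropE.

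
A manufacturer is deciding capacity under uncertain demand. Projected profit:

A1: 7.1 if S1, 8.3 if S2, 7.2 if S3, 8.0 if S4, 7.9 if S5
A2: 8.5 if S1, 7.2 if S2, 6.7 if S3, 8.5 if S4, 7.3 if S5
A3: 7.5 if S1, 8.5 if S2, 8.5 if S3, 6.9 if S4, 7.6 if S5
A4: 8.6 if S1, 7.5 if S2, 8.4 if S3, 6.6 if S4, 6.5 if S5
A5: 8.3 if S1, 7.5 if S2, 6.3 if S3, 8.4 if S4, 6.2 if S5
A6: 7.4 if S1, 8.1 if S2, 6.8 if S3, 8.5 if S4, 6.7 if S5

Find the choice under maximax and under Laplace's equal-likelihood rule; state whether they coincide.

maximax → A4; laplace → A3 (disagree)

Row maxima: A1=8.3, A2=8.5, A3=8.5, A4=8.6, A5=8.4, A6=8.5
Best best-case = 8.6 → A4.
Row averages: A1=7.7, A2=7.64, A3=7.8, A4=7.52, A5=7.34, A6=7.5
Highest average = 7.8 → A3.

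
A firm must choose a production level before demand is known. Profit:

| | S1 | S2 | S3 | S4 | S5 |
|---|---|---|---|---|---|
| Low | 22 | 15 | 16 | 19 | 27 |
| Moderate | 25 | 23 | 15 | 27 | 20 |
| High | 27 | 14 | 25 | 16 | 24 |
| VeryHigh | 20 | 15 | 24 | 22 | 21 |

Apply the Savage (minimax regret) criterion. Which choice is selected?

Column bests: S1=27, S2=23, S3=25, S4=27, S5=27.
Low regrets: 5, 8, 9, 8, 0 → max 9
Moderate regrets: 2, 0, 10, 0, 7 → max 10
High regrets: 0, 9, 0, 11, 3 → max 11
VeryHigh regrets: 7, 8, 1, 5, 6 → max 8
Smallest max regret = 8 → VeryHigh.

VeryHigh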